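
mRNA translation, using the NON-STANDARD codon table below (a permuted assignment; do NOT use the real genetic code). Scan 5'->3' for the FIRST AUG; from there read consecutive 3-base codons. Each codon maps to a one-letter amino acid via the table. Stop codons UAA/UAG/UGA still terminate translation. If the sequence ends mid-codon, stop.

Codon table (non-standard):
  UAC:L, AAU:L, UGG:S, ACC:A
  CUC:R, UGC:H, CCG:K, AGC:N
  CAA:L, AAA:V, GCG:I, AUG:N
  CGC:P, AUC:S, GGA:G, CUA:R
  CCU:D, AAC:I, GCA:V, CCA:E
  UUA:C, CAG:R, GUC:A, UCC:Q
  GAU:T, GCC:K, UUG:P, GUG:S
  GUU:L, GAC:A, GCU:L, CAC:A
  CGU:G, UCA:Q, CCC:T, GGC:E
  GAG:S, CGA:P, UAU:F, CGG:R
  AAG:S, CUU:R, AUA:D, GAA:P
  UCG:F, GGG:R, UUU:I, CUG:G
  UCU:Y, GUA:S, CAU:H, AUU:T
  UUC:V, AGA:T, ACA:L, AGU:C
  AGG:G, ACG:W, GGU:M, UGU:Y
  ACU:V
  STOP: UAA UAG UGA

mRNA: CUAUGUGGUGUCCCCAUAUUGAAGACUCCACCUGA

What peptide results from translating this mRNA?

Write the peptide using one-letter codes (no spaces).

Answer: NSYTHTPAQA

Derivation:
start AUG at pos 2
pos 2: AUG -> N; peptide=N
pos 5: UGG -> S; peptide=NS
pos 8: UGU -> Y; peptide=NSY
pos 11: CCC -> T; peptide=NSYT
pos 14: CAU -> H; peptide=NSYTH
pos 17: AUU -> T; peptide=NSYTHT
pos 20: GAA -> P; peptide=NSYTHTP
pos 23: GAC -> A; peptide=NSYTHTPA
pos 26: UCC -> Q; peptide=NSYTHTPAQ
pos 29: ACC -> A; peptide=NSYTHTPAQA
pos 32: UGA -> STOP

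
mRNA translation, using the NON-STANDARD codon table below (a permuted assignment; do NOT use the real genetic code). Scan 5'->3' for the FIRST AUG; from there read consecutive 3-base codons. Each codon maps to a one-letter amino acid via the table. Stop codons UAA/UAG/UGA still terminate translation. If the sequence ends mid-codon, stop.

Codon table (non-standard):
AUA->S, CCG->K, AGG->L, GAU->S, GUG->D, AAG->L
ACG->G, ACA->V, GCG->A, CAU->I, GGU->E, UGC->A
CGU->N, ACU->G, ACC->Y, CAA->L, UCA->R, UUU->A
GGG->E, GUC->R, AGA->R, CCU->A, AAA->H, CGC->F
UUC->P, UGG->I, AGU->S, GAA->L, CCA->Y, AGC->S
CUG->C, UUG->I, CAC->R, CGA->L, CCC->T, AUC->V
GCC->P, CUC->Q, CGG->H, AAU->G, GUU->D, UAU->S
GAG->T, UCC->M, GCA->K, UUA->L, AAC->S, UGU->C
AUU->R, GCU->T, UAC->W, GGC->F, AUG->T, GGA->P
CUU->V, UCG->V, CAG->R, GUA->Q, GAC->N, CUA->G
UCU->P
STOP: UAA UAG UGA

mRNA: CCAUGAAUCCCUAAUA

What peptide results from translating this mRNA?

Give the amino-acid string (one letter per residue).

start AUG at pos 2
pos 2: AUG -> T; peptide=T
pos 5: AAU -> G; peptide=TG
pos 8: CCC -> T; peptide=TGT
pos 11: UAA -> STOP

Answer: TGT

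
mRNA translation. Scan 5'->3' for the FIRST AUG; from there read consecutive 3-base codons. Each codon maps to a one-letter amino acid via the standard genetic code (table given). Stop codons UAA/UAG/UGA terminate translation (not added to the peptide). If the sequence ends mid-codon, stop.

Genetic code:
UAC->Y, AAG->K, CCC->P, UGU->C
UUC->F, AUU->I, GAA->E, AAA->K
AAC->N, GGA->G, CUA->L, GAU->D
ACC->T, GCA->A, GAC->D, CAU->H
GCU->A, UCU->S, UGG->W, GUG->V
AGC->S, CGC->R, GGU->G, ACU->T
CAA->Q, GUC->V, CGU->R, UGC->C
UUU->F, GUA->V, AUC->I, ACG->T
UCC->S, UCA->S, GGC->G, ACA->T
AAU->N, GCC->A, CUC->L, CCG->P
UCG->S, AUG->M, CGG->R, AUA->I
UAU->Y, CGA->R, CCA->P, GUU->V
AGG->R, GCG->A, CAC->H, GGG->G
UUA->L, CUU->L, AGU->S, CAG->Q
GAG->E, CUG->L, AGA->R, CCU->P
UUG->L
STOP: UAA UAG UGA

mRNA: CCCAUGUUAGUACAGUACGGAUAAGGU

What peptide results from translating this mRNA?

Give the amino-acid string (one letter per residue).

Answer: MLVQYG

Derivation:
start AUG at pos 3
pos 3: AUG -> M; peptide=M
pos 6: UUA -> L; peptide=ML
pos 9: GUA -> V; peptide=MLV
pos 12: CAG -> Q; peptide=MLVQ
pos 15: UAC -> Y; peptide=MLVQY
pos 18: GGA -> G; peptide=MLVQYG
pos 21: UAA -> STOP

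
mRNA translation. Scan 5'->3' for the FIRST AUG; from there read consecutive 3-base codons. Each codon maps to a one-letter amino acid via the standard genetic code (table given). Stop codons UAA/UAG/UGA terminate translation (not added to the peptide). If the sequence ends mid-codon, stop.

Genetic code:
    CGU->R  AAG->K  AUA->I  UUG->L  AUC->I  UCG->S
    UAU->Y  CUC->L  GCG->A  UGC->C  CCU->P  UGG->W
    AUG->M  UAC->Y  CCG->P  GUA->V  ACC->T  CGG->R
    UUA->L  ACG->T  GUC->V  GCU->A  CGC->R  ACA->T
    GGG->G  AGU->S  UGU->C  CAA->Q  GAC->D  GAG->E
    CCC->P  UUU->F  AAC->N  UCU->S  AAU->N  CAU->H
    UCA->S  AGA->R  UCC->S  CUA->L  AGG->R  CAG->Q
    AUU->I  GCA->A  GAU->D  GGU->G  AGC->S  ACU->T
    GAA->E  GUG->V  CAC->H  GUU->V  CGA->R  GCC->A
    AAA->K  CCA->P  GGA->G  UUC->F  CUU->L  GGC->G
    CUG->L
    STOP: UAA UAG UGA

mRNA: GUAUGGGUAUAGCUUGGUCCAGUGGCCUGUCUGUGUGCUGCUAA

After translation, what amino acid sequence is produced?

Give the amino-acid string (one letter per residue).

Answer: MGIAWSSGLSVCC

Derivation:
start AUG at pos 2
pos 2: AUG -> M; peptide=M
pos 5: GGU -> G; peptide=MG
pos 8: AUA -> I; peptide=MGI
pos 11: GCU -> A; peptide=MGIA
pos 14: UGG -> W; peptide=MGIAW
pos 17: UCC -> S; peptide=MGIAWS
pos 20: AGU -> S; peptide=MGIAWSS
pos 23: GGC -> G; peptide=MGIAWSSG
pos 26: CUG -> L; peptide=MGIAWSSGL
pos 29: UCU -> S; peptide=MGIAWSSGLS
pos 32: GUG -> V; peptide=MGIAWSSGLSV
pos 35: UGC -> C; peptide=MGIAWSSGLSVC
pos 38: UGC -> C; peptide=MGIAWSSGLSVCC
pos 41: UAA -> STOP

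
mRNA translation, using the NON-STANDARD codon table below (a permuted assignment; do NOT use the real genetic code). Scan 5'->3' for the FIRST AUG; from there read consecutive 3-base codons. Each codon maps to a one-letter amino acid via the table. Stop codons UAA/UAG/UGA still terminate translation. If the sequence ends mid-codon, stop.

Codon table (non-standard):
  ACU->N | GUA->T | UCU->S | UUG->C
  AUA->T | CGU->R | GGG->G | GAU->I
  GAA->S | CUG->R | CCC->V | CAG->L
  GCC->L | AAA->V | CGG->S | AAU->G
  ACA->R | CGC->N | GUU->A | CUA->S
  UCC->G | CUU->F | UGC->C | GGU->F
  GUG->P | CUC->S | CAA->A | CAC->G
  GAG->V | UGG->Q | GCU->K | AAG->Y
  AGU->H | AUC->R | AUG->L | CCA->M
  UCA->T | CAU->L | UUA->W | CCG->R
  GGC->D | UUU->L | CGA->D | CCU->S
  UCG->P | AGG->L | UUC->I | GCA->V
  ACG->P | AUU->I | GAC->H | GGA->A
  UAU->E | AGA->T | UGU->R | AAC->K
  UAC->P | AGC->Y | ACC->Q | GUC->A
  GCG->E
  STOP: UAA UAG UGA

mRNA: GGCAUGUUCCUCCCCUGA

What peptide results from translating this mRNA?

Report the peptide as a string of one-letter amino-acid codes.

start AUG at pos 3
pos 3: AUG -> L; peptide=L
pos 6: UUC -> I; peptide=LI
pos 9: CUC -> S; peptide=LIS
pos 12: CCC -> V; peptide=LISV
pos 15: UGA -> STOP

Answer: LISV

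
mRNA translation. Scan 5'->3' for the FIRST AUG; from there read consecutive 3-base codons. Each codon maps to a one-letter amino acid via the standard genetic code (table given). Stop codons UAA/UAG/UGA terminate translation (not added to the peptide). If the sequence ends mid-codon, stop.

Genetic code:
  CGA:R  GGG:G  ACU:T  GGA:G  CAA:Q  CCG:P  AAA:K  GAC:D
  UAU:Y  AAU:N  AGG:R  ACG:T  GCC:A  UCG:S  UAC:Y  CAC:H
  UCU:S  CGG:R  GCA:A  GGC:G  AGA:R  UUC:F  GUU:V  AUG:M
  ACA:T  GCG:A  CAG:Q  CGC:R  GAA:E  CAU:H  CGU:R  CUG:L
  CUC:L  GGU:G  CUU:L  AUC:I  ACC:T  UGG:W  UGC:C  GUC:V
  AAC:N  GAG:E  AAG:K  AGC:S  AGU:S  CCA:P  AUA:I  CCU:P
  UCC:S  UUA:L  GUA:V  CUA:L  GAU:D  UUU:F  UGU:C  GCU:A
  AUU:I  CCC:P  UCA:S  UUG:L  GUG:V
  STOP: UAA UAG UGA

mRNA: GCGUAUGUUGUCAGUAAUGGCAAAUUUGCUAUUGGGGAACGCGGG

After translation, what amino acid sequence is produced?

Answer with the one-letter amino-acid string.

Answer: MLSVMANLLLGNA

Derivation:
start AUG at pos 4
pos 4: AUG -> M; peptide=M
pos 7: UUG -> L; peptide=ML
pos 10: UCA -> S; peptide=MLS
pos 13: GUA -> V; peptide=MLSV
pos 16: AUG -> M; peptide=MLSVM
pos 19: GCA -> A; peptide=MLSVMA
pos 22: AAU -> N; peptide=MLSVMAN
pos 25: UUG -> L; peptide=MLSVMANL
pos 28: CUA -> L; peptide=MLSVMANLL
pos 31: UUG -> L; peptide=MLSVMANLLL
pos 34: GGG -> G; peptide=MLSVMANLLLG
pos 37: AAC -> N; peptide=MLSVMANLLLGN
pos 40: GCG -> A; peptide=MLSVMANLLLGNA
pos 43: only 2 nt remain (<3), stop (end of mRNA)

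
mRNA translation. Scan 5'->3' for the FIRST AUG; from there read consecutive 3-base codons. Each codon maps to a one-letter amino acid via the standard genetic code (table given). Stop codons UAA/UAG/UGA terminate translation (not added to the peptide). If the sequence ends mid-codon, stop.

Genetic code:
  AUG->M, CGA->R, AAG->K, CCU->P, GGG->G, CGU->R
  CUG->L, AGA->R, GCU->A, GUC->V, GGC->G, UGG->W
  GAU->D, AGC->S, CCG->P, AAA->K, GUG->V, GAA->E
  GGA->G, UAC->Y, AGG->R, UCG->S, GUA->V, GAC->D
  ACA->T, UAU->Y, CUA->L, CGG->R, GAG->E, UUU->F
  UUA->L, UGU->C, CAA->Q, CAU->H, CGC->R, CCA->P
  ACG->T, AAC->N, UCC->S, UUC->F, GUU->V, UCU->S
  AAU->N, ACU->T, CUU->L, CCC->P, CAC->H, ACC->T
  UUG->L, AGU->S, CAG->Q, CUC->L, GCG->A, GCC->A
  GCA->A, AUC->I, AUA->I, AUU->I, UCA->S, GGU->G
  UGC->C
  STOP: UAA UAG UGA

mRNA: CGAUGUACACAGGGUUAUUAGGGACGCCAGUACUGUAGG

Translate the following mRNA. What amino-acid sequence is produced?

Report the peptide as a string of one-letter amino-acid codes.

Answer: MYTGLLGTPVL

Derivation:
start AUG at pos 2
pos 2: AUG -> M; peptide=M
pos 5: UAC -> Y; peptide=MY
pos 8: ACA -> T; peptide=MYT
pos 11: GGG -> G; peptide=MYTG
pos 14: UUA -> L; peptide=MYTGL
pos 17: UUA -> L; peptide=MYTGLL
pos 20: GGG -> G; peptide=MYTGLLG
pos 23: ACG -> T; peptide=MYTGLLGT
pos 26: CCA -> P; peptide=MYTGLLGTP
pos 29: GUA -> V; peptide=MYTGLLGTPV
pos 32: CUG -> L; peptide=MYTGLLGTPVL
pos 35: UAG -> STOP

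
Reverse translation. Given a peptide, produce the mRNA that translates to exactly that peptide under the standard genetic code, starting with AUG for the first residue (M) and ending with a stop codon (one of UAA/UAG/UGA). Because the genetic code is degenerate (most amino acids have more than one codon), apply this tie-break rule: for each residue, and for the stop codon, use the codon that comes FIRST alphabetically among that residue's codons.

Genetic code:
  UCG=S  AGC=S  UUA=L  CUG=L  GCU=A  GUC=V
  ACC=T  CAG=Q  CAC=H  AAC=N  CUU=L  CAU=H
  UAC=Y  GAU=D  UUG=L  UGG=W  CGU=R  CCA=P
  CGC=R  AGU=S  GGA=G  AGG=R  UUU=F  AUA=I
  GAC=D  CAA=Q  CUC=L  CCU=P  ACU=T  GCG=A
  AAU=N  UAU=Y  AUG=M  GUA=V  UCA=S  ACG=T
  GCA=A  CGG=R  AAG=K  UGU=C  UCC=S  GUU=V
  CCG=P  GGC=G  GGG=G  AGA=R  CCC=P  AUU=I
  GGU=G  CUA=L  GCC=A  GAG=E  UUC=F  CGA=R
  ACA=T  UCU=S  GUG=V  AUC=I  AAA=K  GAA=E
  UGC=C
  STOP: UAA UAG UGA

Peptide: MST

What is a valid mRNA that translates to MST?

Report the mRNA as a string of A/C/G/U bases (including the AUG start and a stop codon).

Answer: mRNA: AUGAGCACAUAA

Derivation:
residue 1: M -> AUG (start codon)
residue 2: S codons sorted = AGC,AGU,UCA,UCC,UCG,UCU -> pick first = AGC
residue 3: T codons sorted = ACA,ACC,ACG,ACU -> pick first = ACA
terminator: stop codons sorted = UAA,UAG,UGA -> pick first = UAA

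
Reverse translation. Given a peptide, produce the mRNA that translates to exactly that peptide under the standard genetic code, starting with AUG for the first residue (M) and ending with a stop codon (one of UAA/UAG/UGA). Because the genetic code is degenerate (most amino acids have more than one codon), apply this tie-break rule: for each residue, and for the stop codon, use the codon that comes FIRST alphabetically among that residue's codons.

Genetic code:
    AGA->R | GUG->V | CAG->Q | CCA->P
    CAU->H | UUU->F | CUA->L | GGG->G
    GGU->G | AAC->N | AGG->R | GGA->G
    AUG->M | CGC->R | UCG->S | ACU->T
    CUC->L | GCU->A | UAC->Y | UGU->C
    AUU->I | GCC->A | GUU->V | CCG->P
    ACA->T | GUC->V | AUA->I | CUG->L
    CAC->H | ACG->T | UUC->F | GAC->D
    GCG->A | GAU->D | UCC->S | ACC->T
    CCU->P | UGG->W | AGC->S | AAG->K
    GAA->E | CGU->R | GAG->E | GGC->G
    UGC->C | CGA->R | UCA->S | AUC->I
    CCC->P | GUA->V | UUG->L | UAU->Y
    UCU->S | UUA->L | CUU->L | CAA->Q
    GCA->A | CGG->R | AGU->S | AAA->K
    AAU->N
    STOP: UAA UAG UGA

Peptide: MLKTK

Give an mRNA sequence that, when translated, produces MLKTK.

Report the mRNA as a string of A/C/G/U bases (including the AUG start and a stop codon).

residue 1: M -> AUG (start codon)
residue 2: L codons sorted = CUA,CUC,CUG,CUU,UUA,UUG -> pick first = CUA
residue 3: K codons sorted = AAA,AAG -> pick first = AAA
residue 4: T codons sorted = ACA,ACC,ACG,ACU -> pick first = ACA
residue 5: K codons sorted = AAA,AAG -> pick first = AAA
terminator: stop codons sorted = UAA,UAG,UGA -> pick first = UAA

Answer: mRNA: AUGCUAAAAACAAAAUAA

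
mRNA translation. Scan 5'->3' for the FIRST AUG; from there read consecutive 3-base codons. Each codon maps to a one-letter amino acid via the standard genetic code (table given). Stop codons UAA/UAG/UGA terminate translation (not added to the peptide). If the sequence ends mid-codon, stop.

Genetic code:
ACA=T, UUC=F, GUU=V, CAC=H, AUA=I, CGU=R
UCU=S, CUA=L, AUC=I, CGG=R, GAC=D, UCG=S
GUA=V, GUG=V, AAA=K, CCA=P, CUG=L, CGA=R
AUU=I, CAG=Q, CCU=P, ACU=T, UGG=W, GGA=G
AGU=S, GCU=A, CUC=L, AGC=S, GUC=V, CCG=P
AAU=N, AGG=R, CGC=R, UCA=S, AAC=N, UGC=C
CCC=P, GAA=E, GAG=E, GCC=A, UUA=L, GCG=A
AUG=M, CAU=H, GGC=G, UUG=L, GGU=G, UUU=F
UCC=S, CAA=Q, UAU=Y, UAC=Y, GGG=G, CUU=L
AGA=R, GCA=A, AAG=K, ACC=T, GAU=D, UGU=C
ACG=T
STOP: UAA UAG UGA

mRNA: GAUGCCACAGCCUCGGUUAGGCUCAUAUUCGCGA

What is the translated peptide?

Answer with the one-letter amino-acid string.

start AUG at pos 1
pos 1: AUG -> M; peptide=M
pos 4: CCA -> P; peptide=MP
pos 7: CAG -> Q; peptide=MPQ
pos 10: CCU -> P; peptide=MPQP
pos 13: CGG -> R; peptide=MPQPR
pos 16: UUA -> L; peptide=MPQPRL
pos 19: GGC -> G; peptide=MPQPRLG
pos 22: UCA -> S; peptide=MPQPRLGS
pos 25: UAU -> Y; peptide=MPQPRLGSY
pos 28: UCG -> S; peptide=MPQPRLGSYS
pos 31: CGA -> R; peptide=MPQPRLGSYSR
pos 34: only 0 nt remain (<3), stop (end of mRNA)

Answer: MPQPRLGSYSR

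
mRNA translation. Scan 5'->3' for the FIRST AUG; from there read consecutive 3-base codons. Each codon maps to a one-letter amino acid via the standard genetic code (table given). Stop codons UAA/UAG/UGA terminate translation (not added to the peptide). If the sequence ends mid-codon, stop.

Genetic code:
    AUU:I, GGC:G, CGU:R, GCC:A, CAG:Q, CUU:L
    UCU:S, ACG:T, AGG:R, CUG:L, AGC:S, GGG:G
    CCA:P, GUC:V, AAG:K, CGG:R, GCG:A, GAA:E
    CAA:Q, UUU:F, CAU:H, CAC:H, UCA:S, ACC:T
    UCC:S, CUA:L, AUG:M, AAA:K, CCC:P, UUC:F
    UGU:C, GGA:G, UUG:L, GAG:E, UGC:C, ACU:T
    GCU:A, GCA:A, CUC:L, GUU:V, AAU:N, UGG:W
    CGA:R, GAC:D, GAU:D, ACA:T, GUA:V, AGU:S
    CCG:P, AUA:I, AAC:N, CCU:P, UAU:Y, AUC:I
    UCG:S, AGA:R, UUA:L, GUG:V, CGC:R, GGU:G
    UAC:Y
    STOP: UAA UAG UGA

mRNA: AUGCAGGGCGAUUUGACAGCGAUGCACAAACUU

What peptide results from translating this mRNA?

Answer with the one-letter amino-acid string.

Answer: MQGDLTAMHKL

Derivation:
start AUG at pos 0
pos 0: AUG -> M; peptide=M
pos 3: CAG -> Q; peptide=MQ
pos 6: GGC -> G; peptide=MQG
pos 9: GAU -> D; peptide=MQGD
pos 12: UUG -> L; peptide=MQGDL
pos 15: ACA -> T; peptide=MQGDLT
pos 18: GCG -> A; peptide=MQGDLTA
pos 21: AUG -> M; peptide=MQGDLTAM
pos 24: CAC -> H; peptide=MQGDLTAMH
pos 27: AAA -> K; peptide=MQGDLTAMHK
pos 30: CUU -> L; peptide=MQGDLTAMHKL
pos 33: only 0 nt remain (<3), stop (end of mRNA)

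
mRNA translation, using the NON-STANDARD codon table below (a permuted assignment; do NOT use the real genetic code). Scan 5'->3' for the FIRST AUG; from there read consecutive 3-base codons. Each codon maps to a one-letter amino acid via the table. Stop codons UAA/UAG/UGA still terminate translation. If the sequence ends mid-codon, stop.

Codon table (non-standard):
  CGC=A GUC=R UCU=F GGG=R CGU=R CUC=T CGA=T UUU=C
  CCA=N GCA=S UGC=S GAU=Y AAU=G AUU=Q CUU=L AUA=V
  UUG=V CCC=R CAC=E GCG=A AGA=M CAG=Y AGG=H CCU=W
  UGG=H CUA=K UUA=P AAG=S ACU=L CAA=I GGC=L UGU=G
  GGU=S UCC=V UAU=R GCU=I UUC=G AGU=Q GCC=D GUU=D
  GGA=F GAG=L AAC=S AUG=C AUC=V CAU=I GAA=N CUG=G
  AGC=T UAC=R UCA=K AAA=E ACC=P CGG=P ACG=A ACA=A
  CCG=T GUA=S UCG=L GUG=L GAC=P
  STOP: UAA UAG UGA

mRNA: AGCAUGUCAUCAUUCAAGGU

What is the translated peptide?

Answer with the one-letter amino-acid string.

start AUG at pos 3
pos 3: AUG -> C; peptide=C
pos 6: UCA -> K; peptide=CK
pos 9: UCA -> K; peptide=CKK
pos 12: UUC -> G; peptide=CKKG
pos 15: AAG -> S; peptide=CKKGS
pos 18: only 2 nt remain (<3), stop (end of mRNA)

Answer: CKKGS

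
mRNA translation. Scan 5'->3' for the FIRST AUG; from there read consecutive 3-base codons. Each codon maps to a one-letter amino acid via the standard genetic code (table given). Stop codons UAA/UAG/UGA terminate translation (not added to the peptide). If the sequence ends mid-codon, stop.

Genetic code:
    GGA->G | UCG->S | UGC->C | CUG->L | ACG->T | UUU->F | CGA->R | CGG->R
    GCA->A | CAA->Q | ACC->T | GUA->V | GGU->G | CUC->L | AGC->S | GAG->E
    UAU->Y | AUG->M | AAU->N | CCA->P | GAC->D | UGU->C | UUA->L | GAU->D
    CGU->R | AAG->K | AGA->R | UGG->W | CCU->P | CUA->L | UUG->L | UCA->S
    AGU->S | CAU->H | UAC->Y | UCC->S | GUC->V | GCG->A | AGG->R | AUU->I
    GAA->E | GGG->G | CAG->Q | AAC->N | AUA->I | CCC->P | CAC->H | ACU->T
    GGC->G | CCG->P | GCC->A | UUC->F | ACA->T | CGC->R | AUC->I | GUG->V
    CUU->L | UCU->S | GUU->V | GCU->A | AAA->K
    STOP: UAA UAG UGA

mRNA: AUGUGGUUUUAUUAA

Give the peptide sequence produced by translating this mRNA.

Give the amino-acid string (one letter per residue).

Answer: MWFY

Derivation:
start AUG at pos 0
pos 0: AUG -> M; peptide=M
pos 3: UGG -> W; peptide=MW
pos 6: UUU -> F; peptide=MWF
pos 9: UAU -> Y; peptide=MWFY
pos 12: UAA -> STOP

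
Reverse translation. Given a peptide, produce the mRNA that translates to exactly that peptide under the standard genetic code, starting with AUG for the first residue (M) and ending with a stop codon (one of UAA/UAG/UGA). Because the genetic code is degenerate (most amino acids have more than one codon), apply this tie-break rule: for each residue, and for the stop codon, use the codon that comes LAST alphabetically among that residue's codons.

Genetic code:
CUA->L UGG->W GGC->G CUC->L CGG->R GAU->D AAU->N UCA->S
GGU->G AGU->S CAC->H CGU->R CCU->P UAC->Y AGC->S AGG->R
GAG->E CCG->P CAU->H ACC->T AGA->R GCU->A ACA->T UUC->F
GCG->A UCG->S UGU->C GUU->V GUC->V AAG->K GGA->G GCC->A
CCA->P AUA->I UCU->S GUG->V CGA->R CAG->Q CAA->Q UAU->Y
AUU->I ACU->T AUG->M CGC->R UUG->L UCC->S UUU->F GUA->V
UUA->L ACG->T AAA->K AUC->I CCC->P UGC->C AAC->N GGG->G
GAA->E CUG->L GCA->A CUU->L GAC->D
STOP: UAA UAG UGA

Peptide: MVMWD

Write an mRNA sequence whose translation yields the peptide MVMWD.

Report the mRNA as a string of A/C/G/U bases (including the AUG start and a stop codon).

residue 1: M -> AUG (start codon)
residue 2: V codons sorted = GUA,GUC,GUG,GUU -> pick last = GUU
residue 3: M -> AUG (only codon)
residue 4: W -> UGG (only codon)
residue 5: D codons sorted = GAC,GAU -> pick last = GAU
terminator: stop codons sorted = UAA,UAG,UGA -> pick last = UGA

Answer: mRNA: AUGGUUAUGUGGGAUUGA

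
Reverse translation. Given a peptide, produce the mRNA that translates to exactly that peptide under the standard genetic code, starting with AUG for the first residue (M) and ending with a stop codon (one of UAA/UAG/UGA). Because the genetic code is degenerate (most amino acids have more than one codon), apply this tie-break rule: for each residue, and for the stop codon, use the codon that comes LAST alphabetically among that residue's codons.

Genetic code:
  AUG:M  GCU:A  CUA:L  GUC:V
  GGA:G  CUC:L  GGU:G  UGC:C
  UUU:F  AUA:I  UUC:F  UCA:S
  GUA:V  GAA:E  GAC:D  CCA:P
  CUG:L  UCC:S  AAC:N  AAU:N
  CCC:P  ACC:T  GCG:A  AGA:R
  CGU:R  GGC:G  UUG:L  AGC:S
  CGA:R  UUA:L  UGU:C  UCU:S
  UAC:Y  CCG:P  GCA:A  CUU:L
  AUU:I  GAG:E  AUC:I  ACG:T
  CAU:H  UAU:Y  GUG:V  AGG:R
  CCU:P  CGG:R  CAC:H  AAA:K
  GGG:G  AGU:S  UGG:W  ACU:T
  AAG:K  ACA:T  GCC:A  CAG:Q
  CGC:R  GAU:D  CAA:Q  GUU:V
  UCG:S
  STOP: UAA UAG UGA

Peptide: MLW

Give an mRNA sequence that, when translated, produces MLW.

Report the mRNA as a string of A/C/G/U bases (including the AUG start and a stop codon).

residue 1: M -> AUG (start codon)
residue 2: L codons sorted = CUA,CUC,CUG,CUU,UUA,UUG -> pick last = UUG
residue 3: W -> UGG (only codon)
terminator: stop codons sorted = UAA,UAG,UGA -> pick last = UGA

Answer: mRNA: AUGUUGUGGUGA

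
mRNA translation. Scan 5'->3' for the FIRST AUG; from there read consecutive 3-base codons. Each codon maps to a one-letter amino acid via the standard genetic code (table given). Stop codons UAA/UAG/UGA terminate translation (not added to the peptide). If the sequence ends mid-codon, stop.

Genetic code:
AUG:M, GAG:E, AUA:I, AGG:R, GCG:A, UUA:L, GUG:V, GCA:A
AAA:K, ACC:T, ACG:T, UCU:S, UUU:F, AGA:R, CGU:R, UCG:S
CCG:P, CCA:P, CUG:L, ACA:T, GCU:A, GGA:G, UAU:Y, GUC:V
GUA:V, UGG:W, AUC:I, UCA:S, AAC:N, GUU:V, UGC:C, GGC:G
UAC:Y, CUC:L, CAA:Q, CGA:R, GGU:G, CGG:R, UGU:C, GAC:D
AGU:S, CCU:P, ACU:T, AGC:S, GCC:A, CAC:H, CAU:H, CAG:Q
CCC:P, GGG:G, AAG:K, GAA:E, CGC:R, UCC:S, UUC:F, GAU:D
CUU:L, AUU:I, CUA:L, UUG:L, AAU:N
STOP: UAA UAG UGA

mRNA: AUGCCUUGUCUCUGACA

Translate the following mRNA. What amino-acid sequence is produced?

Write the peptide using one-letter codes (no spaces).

Answer: MPCL

Derivation:
start AUG at pos 0
pos 0: AUG -> M; peptide=M
pos 3: CCU -> P; peptide=MP
pos 6: UGU -> C; peptide=MPC
pos 9: CUC -> L; peptide=MPCL
pos 12: UGA -> STOP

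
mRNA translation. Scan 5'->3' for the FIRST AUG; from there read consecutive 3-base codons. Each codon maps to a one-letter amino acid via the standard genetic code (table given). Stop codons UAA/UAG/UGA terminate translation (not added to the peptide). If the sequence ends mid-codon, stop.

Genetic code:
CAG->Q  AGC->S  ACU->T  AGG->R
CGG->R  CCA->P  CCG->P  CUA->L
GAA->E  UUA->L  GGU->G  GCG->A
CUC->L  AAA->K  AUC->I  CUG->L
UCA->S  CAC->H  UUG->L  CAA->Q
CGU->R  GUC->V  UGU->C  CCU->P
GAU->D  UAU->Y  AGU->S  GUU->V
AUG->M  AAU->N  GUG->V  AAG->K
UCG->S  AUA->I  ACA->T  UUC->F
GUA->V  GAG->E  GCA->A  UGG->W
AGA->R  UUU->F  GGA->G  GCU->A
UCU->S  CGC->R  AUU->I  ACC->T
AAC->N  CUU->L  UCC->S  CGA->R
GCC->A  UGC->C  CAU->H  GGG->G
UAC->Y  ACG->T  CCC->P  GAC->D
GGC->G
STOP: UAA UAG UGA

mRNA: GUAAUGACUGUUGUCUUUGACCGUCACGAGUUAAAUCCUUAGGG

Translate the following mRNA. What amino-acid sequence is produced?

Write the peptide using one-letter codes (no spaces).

Answer: MTVVFDRHELNP

Derivation:
start AUG at pos 3
pos 3: AUG -> M; peptide=M
pos 6: ACU -> T; peptide=MT
pos 9: GUU -> V; peptide=MTV
pos 12: GUC -> V; peptide=MTVV
pos 15: UUU -> F; peptide=MTVVF
pos 18: GAC -> D; peptide=MTVVFD
pos 21: CGU -> R; peptide=MTVVFDR
pos 24: CAC -> H; peptide=MTVVFDRH
pos 27: GAG -> E; peptide=MTVVFDRHE
pos 30: UUA -> L; peptide=MTVVFDRHEL
pos 33: AAU -> N; peptide=MTVVFDRHELN
pos 36: CCU -> P; peptide=MTVVFDRHELNP
pos 39: UAG -> STOP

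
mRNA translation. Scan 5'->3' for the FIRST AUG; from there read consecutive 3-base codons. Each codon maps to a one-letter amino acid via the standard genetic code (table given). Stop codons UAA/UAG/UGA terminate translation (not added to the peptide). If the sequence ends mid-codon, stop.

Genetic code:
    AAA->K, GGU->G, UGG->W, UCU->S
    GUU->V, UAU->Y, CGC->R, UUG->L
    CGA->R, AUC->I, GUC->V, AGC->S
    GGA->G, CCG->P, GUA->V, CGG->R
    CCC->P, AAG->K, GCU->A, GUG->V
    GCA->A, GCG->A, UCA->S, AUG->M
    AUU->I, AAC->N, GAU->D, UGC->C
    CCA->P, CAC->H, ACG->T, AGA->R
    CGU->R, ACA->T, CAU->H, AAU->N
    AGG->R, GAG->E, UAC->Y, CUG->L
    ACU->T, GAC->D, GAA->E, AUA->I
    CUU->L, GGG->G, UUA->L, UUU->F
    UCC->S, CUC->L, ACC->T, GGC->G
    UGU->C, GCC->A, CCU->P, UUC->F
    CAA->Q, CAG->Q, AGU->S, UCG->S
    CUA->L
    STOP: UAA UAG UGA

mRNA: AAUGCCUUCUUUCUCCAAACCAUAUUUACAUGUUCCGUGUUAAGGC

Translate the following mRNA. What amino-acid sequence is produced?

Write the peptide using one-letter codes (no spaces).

start AUG at pos 1
pos 1: AUG -> M; peptide=M
pos 4: CCU -> P; peptide=MP
pos 7: UCU -> S; peptide=MPS
pos 10: UUC -> F; peptide=MPSF
pos 13: UCC -> S; peptide=MPSFS
pos 16: AAA -> K; peptide=MPSFSK
pos 19: CCA -> P; peptide=MPSFSKP
pos 22: UAU -> Y; peptide=MPSFSKPY
pos 25: UUA -> L; peptide=MPSFSKPYL
pos 28: CAU -> H; peptide=MPSFSKPYLH
pos 31: GUU -> V; peptide=MPSFSKPYLHV
pos 34: CCG -> P; peptide=MPSFSKPYLHVP
pos 37: UGU -> C; peptide=MPSFSKPYLHVPC
pos 40: UAA -> STOP

Answer: MPSFSKPYLHVPC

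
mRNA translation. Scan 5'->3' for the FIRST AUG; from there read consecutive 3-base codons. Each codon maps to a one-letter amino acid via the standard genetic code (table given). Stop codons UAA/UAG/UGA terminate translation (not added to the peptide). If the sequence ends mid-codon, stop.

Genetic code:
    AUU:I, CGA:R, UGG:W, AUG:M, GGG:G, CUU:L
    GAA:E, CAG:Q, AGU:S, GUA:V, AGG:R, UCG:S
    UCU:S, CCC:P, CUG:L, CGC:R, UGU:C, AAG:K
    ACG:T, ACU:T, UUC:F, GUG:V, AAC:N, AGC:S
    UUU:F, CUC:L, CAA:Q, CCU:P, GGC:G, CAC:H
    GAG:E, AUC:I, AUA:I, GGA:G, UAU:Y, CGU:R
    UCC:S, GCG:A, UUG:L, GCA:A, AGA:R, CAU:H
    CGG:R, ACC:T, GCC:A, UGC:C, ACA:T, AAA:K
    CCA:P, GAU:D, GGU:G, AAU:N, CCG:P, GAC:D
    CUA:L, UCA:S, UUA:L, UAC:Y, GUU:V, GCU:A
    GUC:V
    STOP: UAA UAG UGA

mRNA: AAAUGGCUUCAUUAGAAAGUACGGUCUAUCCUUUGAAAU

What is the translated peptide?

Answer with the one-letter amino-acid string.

Answer: MASLESTVYPLK

Derivation:
start AUG at pos 2
pos 2: AUG -> M; peptide=M
pos 5: GCU -> A; peptide=MA
pos 8: UCA -> S; peptide=MAS
pos 11: UUA -> L; peptide=MASL
pos 14: GAA -> E; peptide=MASLE
pos 17: AGU -> S; peptide=MASLES
pos 20: ACG -> T; peptide=MASLEST
pos 23: GUC -> V; peptide=MASLESTV
pos 26: UAU -> Y; peptide=MASLESTVY
pos 29: CCU -> P; peptide=MASLESTVYP
pos 32: UUG -> L; peptide=MASLESTVYPL
pos 35: AAA -> K; peptide=MASLESTVYPLK
pos 38: only 1 nt remain (<3), stop (end of mRNA)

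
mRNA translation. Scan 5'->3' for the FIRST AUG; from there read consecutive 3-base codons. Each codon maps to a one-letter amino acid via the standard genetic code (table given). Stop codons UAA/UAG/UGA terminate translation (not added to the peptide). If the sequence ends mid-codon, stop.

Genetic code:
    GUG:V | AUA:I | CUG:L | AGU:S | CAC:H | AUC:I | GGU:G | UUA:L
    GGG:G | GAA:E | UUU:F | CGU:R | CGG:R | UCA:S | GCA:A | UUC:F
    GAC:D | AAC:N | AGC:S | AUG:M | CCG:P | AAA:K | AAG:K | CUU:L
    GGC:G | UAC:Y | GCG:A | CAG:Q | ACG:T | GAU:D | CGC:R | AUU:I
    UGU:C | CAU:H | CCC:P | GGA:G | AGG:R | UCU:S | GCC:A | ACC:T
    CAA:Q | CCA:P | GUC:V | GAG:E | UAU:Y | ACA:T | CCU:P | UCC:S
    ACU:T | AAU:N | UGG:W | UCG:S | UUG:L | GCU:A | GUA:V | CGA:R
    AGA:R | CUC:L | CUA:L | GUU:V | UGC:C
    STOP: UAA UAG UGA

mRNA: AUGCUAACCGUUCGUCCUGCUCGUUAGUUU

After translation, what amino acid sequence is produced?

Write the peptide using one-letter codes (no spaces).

Answer: MLTVRPAR

Derivation:
start AUG at pos 0
pos 0: AUG -> M; peptide=M
pos 3: CUA -> L; peptide=ML
pos 6: ACC -> T; peptide=MLT
pos 9: GUU -> V; peptide=MLTV
pos 12: CGU -> R; peptide=MLTVR
pos 15: CCU -> P; peptide=MLTVRP
pos 18: GCU -> A; peptide=MLTVRPA
pos 21: CGU -> R; peptide=MLTVRPAR
pos 24: UAG -> STOP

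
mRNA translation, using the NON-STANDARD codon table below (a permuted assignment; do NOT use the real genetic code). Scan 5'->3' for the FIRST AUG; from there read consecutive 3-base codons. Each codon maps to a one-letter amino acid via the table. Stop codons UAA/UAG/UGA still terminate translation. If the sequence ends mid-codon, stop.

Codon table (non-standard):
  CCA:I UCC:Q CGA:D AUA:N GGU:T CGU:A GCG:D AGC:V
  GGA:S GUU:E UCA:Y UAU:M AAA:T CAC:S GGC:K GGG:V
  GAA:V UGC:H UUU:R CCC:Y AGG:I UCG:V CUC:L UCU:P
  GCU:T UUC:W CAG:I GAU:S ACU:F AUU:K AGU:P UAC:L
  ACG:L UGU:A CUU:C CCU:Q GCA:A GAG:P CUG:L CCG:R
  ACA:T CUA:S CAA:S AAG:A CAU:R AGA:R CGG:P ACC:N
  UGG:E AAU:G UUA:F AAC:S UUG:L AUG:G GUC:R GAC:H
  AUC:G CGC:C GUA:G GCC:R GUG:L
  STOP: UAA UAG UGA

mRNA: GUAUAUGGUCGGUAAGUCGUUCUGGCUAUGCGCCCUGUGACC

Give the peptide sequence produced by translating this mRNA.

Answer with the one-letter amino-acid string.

start AUG at pos 4
pos 4: AUG -> G; peptide=G
pos 7: GUC -> R; peptide=GR
pos 10: GGU -> T; peptide=GRT
pos 13: AAG -> A; peptide=GRTA
pos 16: UCG -> V; peptide=GRTAV
pos 19: UUC -> W; peptide=GRTAVW
pos 22: UGG -> E; peptide=GRTAVWE
pos 25: CUA -> S; peptide=GRTAVWES
pos 28: UGC -> H; peptide=GRTAVWESH
pos 31: GCC -> R; peptide=GRTAVWESHR
pos 34: CUG -> L; peptide=GRTAVWESHRL
pos 37: UGA -> STOP

Answer: GRTAVWESHRL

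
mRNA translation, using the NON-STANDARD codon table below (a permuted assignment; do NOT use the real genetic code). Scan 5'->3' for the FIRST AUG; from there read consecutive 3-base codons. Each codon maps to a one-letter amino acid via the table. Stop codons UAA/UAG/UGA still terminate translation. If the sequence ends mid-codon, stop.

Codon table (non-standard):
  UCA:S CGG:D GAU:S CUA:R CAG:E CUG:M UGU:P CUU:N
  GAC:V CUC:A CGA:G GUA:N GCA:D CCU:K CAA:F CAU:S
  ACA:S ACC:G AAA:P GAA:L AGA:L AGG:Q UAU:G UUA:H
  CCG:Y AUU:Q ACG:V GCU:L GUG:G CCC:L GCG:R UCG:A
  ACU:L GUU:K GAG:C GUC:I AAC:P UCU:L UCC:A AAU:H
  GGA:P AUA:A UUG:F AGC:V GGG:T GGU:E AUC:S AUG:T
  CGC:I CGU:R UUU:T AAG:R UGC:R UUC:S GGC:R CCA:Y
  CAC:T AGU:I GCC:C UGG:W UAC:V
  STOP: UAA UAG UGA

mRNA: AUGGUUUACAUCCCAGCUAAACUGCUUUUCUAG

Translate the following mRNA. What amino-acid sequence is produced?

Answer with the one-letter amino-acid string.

Answer: TKVSYLPMNS

Derivation:
start AUG at pos 0
pos 0: AUG -> T; peptide=T
pos 3: GUU -> K; peptide=TK
pos 6: UAC -> V; peptide=TKV
pos 9: AUC -> S; peptide=TKVS
pos 12: CCA -> Y; peptide=TKVSY
pos 15: GCU -> L; peptide=TKVSYL
pos 18: AAA -> P; peptide=TKVSYLP
pos 21: CUG -> M; peptide=TKVSYLPM
pos 24: CUU -> N; peptide=TKVSYLPMN
pos 27: UUC -> S; peptide=TKVSYLPMNS
pos 30: UAG -> STOP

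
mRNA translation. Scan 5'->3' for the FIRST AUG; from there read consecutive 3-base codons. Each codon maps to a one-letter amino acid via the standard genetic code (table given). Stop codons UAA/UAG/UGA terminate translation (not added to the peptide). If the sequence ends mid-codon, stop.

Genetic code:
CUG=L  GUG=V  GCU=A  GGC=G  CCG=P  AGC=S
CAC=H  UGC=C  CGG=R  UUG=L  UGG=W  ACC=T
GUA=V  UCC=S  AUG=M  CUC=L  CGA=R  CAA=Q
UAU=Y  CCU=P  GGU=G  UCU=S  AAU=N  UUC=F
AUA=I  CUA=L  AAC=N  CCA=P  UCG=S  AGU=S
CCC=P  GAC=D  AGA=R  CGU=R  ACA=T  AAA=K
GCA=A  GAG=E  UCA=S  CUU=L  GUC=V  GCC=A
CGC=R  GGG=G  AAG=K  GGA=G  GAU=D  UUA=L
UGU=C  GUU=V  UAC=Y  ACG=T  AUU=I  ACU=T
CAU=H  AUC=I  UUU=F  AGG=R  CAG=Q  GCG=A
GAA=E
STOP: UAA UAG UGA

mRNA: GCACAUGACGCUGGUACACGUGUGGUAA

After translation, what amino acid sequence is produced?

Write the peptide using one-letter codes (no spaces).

start AUG at pos 4
pos 4: AUG -> M; peptide=M
pos 7: ACG -> T; peptide=MT
pos 10: CUG -> L; peptide=MTL
pos 13: GUA -> V; peptide=MTLV
pos 16: CAC -> H; peptide=MTLVH
pos 19: GUG -> V; peptide=MTLVHV
pos 22: UGG -> W; peptide=MTLVHVW
pos 25: UAA -> STOP

Answer: MTLVHVW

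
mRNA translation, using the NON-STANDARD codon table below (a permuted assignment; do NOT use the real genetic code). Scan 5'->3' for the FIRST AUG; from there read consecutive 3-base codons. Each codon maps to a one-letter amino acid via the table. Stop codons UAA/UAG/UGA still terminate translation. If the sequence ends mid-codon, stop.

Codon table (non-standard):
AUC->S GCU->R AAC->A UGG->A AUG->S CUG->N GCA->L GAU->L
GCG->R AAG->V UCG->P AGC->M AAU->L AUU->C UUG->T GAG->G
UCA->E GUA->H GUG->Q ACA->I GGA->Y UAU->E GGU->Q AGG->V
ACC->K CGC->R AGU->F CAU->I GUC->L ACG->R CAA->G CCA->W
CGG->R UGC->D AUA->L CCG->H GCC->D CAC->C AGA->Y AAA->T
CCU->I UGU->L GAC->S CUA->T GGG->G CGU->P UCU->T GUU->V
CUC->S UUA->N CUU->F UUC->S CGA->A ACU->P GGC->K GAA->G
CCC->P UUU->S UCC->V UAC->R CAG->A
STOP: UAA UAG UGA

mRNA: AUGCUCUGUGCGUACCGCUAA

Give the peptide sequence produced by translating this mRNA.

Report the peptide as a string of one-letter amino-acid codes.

Answer: SSLRRR

Derivation:
start AUG at pos 0
pos 0: AUG -> S; peptide=S
pos 3: CUC -> S; peptide=SS
pos 6: UGU -> L; peptide=SSL
pos 9: GCG -> R; peptide=SSLR
pos 12: UAC -> R; peptide=SSLRR
pos 15: CGC -> R; peptide=SSLRRR
pos 18: UAA -> STOP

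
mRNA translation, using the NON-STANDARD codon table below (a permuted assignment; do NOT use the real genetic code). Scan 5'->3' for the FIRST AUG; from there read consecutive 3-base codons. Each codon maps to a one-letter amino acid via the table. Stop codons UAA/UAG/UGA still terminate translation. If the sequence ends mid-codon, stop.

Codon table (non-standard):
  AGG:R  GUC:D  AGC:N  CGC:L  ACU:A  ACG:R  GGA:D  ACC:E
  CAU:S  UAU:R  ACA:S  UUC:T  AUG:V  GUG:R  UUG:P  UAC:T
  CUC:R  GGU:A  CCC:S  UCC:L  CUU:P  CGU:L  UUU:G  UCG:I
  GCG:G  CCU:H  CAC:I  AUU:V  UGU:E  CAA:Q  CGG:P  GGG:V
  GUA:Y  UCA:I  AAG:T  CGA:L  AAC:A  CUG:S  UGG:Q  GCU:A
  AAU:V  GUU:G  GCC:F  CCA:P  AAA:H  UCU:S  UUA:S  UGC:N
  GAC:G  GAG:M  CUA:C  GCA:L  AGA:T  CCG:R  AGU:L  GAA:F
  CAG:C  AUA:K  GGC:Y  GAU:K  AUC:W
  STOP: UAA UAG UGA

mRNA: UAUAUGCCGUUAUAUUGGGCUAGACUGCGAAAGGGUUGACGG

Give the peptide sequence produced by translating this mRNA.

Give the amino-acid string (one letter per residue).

Answer: VRSRQATSLTA

Derivation:
start AUG at pos 3
pos 3: AUG -> V; peptide=V
pos 6: CCG -> R; peptide=VR
pos 9: UUA -> S; peptide=VRS
pos 12: UAU -> R; peptide=VRSR
pos 15: UGG -> Q; peptide=VRSRQ
pos 18: GCU -> A; peptide=VRSRQA
pos 21: AGA -> T; peptide=VRSRQAT
pos 24: CUG -> S; peptide=VRSRQATS
pos 27: CGA -> L; peptide=VRSRQATSL
pos 30: AAG -> T; peptide=VRSRQATSLT
pos 33: GGU -> A; peptide=VRSRQATSLTA
pos 36: UGA -> STOP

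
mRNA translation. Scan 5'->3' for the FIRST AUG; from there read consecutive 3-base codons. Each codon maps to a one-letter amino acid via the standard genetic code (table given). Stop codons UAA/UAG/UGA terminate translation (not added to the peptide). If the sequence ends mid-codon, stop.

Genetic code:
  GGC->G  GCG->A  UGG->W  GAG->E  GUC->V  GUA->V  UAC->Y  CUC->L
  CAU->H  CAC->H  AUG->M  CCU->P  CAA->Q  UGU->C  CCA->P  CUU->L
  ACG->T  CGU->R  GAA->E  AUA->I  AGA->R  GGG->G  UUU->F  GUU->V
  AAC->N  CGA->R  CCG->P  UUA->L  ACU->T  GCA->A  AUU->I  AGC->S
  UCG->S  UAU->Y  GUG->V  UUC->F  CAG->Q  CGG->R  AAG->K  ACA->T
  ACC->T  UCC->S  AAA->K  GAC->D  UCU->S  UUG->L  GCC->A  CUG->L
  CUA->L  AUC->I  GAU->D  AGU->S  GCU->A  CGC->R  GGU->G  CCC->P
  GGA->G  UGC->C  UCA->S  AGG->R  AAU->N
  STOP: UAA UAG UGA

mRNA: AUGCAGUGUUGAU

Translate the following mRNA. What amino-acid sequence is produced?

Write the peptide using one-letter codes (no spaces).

start AUG at pos 0
pos 0: AUG -> M; peptide=M
pos 3: CAG -> Q; peptide=MQ
pos 6: UGU -> C; peptide=MQC
pos 9: UGA -> STOP

Answer: MQC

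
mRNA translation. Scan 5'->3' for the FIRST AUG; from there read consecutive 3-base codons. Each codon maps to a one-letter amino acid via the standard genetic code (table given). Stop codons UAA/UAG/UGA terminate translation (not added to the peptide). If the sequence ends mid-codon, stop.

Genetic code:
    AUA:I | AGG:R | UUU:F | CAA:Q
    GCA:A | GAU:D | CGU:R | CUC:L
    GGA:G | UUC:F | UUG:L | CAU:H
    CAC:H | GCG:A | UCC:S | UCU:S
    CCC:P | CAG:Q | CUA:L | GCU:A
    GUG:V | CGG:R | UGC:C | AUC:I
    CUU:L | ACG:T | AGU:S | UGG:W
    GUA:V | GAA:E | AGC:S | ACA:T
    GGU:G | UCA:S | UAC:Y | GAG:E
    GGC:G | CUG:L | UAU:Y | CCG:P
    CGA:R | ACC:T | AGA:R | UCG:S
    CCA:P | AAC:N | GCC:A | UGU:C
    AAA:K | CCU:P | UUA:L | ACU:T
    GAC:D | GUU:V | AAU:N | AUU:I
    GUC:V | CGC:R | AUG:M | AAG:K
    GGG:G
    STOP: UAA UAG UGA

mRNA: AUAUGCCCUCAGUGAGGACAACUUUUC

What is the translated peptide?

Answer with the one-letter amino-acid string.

start AUG at pos 2
pos 2: AUG -> M; peptide=M
pos 5: CCC -> P; peptide=MP
pos 8: UCA -> S; peptide=MPS
pos 11: GUG -> V; peptide=MPSV
pos 14: AGG -> R; peptide=MPSVR
pos 17: ACA -> T; peptide=MPSVRT
pos 20: ACU -> T; peptide=MPSVRTT
pos 23: UUU -> F; peptide=MPSVRTTF
pos 26: only 1 nt remain (<3), stop (end of mRNA)

Answer: MPSVRTTF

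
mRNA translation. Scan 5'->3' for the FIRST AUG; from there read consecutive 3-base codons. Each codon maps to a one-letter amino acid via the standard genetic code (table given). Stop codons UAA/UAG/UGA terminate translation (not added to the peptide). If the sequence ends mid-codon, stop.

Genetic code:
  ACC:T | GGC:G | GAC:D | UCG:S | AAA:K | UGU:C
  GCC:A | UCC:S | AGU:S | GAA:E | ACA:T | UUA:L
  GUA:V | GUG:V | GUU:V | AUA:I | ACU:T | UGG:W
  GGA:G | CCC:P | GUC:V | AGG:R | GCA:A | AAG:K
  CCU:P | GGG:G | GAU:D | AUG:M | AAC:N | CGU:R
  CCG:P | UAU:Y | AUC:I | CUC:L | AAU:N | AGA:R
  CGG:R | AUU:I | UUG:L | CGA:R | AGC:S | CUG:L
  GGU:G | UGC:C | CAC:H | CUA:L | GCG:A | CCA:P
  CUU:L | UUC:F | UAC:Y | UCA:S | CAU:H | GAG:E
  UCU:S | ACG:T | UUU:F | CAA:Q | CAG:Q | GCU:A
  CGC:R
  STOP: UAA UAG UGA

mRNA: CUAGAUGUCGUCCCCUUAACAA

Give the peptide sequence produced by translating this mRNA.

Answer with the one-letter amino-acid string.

Answer: MSSP

Derivation:
start AUG at pos 4
pos 4: AUG -> M; peptide=M
pos 7: UCG -> S; peptide=MS
pos 10: UCC -> S; peptide=MSS
pos 13: CCU -> P; peptide=MSSP
pos 16: UAA -> STOP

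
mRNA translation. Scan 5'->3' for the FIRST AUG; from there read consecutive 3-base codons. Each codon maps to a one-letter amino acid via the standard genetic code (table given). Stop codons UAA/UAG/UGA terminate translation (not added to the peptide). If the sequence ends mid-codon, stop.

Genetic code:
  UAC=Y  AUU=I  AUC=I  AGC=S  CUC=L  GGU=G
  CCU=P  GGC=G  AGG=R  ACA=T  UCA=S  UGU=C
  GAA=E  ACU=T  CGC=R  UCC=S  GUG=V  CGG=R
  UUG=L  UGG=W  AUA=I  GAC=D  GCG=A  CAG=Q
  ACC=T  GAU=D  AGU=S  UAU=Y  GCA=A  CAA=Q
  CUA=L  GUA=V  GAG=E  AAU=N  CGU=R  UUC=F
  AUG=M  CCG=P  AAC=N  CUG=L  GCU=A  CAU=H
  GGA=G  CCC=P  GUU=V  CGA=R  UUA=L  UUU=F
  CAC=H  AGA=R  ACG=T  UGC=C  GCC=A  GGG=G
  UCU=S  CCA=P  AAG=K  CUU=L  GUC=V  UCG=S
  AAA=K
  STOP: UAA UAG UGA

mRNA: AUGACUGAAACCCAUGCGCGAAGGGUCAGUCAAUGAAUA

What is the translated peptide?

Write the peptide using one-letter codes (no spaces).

start AUG at pos 0
pos 0: AUG -> M; peptide=M
pos 3: ACU -> T; peptide=MT
pos 6: GAA -> E; peptide=MTE
pos 9: ACC -> T; peptide=MTET
pos 12: CAU -> H; peptide=MTETH
pos 15: GCG -> A; peptide=MTETHA
pos 18: CGA -> R; peptide=MTETHAR
pos 21: AGG -> R; peptide=MTETHARR
pos 24: GUC -> V; peptide=MTETHARRV
pos 27: AGU -> S; peptide=MTETHARRVS
pos 30: CAA -> Q; peptide=MTETHARRVSQ
pos 33: UGA -> STOP

Answer: MTETHARRVSQ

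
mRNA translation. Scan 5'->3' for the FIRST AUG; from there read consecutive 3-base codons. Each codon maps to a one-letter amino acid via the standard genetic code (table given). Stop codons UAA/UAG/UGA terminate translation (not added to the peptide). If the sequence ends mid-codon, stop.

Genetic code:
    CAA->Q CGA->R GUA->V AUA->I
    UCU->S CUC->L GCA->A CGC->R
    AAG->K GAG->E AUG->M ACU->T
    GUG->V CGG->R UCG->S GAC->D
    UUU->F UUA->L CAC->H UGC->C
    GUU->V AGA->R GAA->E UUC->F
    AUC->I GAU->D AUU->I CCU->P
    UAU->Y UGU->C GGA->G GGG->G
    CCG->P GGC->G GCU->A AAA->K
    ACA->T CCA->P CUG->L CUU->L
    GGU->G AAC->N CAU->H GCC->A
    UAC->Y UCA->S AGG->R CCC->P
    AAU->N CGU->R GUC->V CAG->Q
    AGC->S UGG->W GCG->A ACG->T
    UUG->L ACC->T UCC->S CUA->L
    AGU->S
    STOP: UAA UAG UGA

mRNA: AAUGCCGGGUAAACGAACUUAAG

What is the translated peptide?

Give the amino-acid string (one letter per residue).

start AUG at pos 1
pos 1: AUG -> M; peptide=M
pos 4: CCG -> P; peptide=MP
pos 7: GGU -> G; peptide=MPG
pos 10: AAA -> K; peptide=MPGK
pos 13: CGA -> R; peptide=MPGKR
pos 16: ACU -> T; peptide=MPGKRT
pos 19: UAA -> STOP

Answer: MPGKRT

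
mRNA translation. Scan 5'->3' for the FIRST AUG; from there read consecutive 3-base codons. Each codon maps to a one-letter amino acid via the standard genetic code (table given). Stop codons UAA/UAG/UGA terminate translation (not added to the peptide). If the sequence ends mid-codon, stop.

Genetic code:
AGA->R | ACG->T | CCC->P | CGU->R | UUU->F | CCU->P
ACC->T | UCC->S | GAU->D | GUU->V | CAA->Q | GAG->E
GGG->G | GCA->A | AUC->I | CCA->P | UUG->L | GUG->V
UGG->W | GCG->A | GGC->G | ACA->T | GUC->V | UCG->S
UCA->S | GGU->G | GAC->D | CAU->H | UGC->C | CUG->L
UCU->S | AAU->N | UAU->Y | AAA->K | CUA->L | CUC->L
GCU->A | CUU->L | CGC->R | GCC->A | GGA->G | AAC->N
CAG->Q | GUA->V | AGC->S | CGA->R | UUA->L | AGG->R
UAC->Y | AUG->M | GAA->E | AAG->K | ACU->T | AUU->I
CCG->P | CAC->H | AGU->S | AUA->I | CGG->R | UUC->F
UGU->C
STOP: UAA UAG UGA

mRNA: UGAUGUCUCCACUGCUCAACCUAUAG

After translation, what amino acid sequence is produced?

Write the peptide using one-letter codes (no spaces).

Answer: MSPLLNL

Derivation:
start AUG at pos 2
pos 2: AUG -> M; peptide=M
pos 5: UCU -> S; peptide=MS
pos 8: CCA -> P; peptide=MSP
pos 11: CUG -> L; peptide=MSPL
pos 14: CUC -> L; peptide=MSPLL
pos 17: AAC -> N; peptide=MSPLLN
pos 20: CUA -> L; peptide=MSPLLNL
pos 23: UAG -> STOP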